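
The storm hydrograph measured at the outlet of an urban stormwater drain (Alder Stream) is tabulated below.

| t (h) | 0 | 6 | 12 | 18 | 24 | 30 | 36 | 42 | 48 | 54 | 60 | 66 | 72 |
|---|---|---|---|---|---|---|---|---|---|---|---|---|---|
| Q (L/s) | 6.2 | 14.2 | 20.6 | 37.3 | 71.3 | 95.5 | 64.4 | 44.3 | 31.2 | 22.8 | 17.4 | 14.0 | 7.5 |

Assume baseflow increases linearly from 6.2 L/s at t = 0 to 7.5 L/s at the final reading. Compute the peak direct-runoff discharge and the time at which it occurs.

Subtracting baseflow gives direct-runoff ordinates: 0.00, 7.89, 14.18, 30.77, 64.67, 88.76, 57.55, 37.34, 24.13, 15.62, 10.12, 6.61, 0.00 L/s.
The maximum is 88.76 L/s, occurring at the reading for t = 30 h.

Q_p = 88.76 L/s at t = 30 h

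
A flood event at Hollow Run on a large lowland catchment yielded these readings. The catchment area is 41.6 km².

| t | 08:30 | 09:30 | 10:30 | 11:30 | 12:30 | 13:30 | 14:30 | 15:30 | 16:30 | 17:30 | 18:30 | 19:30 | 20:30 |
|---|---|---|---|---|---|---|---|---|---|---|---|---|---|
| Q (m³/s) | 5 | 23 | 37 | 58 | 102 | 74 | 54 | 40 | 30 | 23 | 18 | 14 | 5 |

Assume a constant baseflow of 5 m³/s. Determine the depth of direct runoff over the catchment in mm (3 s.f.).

d ≈ 36.2 mm

Direct runoff: 0.0, 18.0, 32.0, 53.0, 97.0, 69.0, 49.0, 35.0, 25.0, 18.0, 13.0, 9.0, 0.0 m³/s; ΣQ_DR = 418.0 m³/s.
V = ΣQ_DR · Δt = 418.0 × 3600 s = 1.505 × 10^6 m³.
Over A = 41.6 km², depth = V / A = 36.2 mm.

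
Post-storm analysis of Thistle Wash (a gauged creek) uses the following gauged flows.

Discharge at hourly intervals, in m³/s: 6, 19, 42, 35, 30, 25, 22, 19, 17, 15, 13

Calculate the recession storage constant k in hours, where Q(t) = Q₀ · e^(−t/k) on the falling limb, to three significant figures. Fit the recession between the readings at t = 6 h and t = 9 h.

On the falling limb, Q drops from 22 to 15 m³/s between t = 6 h and t = 9 h (Δt = 3 h).
k = −Δt / ln(Q₂/Q₁) = −3 / ln(15/22) = 7.83 h.

k ≈ 7.83 h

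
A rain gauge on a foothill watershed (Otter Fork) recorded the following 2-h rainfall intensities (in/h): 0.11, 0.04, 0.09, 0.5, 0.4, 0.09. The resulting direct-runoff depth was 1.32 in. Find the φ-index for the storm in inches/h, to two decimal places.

Only the 2 blocks with intensity above φ contribute runoff: 0.5, 0.4 in/h.
Σ(I−φ)·Δt = d  ⇒  (0.5+0.4 − 2φ)·2 = 1.32
φ = (0.9000 − 1.32/2) / 2 = 0.12 in/h.

φ ≈ 0.12 in/h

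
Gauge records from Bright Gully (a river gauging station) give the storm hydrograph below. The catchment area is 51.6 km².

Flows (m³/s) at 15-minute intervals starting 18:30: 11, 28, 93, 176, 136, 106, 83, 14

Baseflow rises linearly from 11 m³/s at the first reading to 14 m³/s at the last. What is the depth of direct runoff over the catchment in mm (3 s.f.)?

d ≈ 9.54 mm

Direct runoff: 0.00, 16.57, 81.14, 163.71, 123.29, 92.86, 69.43, 0.00 m³/s; ΣQ_DR = 547.0 m³/s.
V = ΣQ_DR · Δt = 547.0 × 900 s = 4.923 × 10^5 m³.
Over A = 51.6 km², depth = V / A = 9.54 mm.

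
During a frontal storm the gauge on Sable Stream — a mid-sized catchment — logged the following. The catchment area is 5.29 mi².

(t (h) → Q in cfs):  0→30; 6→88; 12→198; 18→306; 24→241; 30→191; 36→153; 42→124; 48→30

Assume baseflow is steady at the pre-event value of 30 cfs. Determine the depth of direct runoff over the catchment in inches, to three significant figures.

Direct runoff: 0.0, 58.0, 168.0, 276.0, 211.0, 161.0, 123.0, 94.0, 0.0 cfs; ΣQ_DR = 1091 cfs.
V = ΣQ_DR · Δt = 1091 × 21600 s = 2.357 × 10^7 ft³.
Over A = 5.29 mi², depth = V / A = 1.92 in.

d ≈ 1.92 in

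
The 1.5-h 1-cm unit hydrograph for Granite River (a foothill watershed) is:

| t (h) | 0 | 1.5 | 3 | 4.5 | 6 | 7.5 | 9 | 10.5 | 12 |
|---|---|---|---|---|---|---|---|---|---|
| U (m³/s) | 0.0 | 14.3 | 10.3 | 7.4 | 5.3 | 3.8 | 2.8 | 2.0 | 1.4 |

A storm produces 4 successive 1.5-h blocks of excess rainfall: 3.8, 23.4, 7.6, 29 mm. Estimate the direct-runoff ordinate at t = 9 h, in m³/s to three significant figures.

Q ≈ 35.4 m³/s

By discrete convolution, Q_j = Σ (P_i / 10 mm) · U_{j−i}.
At t = 9 h (j=6): Q = (3.8/10)·2.8 + (23.4/10)·3.8 + (7.6/10)·5.3 + (29/10)·7.4 = 35.4 m³/s.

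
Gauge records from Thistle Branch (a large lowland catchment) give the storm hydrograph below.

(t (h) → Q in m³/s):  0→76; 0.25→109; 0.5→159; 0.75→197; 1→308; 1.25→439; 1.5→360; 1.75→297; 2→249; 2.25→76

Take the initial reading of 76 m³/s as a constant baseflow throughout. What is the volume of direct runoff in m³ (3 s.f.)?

Direct-runoff ordinates (Q − Q_b): 0.0, 33.0, 83.0, 121.0, 232.0, 363.0, 284.0, 221.0, 173.0, 0.0 m³/s.
ΣQ_DR = 1510 m³/s.
With Δt = 0.25 h = 900 s, V = ΣQ_DR · Δt = 1510 × 900 = 1.36 × 10^6 m³.

V ≈ 1.36 × 10^6 m³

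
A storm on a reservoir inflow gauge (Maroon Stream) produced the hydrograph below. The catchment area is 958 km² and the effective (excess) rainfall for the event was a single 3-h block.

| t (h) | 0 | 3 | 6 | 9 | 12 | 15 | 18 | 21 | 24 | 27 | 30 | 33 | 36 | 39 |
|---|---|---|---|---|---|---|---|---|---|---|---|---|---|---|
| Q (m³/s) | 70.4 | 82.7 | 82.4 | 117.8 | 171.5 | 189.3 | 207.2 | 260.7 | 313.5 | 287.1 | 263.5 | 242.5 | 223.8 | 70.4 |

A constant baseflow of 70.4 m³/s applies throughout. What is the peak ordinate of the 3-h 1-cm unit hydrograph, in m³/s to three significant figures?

Direct runoff: 0.0, 12.3, 12.0, 47.4, 101.1, 118.9, 136.8, 190.3, 243.1, 216.7, 193.1, 172.1, 153.4, 0.0 m³/s; ΣQ_DR = 1597 m³/s, peak = 243.1 m³/s.
Runoff depth d = ΣQ_DR·Δt / A = 1597 × 10800 / (958 km²) = 18.01 mm.
The 1-cm UH is the DRH scaled by (10 mm)/d, so U_p = 243.1 × 10/18.01 = 135 m³/s.

U_p ≈ 135 m³/s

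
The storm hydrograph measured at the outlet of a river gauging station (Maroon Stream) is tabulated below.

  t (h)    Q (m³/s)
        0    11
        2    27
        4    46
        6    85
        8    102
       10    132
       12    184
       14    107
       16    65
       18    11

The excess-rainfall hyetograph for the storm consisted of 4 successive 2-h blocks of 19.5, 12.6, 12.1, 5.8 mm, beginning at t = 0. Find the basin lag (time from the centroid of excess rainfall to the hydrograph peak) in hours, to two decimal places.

Centroid of excess rainfall: t_c = Σ P_i·t̄_i / ΣP_i = 3.1680 h (block centres at 1, 3, 5, 7 h).
Hydrograph peak occurs at t = 12 h, so basin lag t_L = 12 − 3.1680 = 8.83 h.

t_L ≈ 8.83 h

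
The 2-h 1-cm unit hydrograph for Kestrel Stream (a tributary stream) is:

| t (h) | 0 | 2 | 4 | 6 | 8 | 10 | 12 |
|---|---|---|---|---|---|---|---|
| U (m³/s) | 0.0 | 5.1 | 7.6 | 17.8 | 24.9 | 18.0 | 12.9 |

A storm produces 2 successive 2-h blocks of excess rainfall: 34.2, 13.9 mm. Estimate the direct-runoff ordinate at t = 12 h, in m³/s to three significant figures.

By discrete convolution, Q_j = Σ (P_i / 10 mm) · U_{j−i}.
At t = 12 h (j=6): Q = (34.2/10)·12.9 + (13.9/10)·18.0 = 69.1 m³/s.

Q ≈ 69.1 m³/s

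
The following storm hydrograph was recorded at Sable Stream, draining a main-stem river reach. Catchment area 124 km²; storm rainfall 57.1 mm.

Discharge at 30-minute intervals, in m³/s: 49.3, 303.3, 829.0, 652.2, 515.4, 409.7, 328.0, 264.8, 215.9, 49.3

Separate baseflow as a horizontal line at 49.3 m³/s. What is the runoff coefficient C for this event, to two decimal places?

ΣQ_DR = 3124 m³/s; V = ΣQ_DR·Δt = 5.623 × 10^6 m³.
Runoff depth d = V / A = 45.35 mm.
C = d / P = 45.35 / 57.1 = 0.79.

C ≈ 0.79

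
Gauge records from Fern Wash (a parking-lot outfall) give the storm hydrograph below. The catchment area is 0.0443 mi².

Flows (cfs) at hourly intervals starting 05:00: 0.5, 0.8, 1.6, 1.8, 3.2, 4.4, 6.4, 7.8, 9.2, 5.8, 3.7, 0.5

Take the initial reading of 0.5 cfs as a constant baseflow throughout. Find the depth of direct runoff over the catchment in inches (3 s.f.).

d ≈ 1.39 in

Direct runoff: 0.0, 0.3, 1.1, 1.3, 2.7, 3.9, 5.9, 7.3, 8.7, 5.3, 3.2, 0.0 cfs; ΣQ_DR = 39.70 cfs.
V = ΣQ_DR · Δt = 39.70 × 3600 s = 1.429 × 10^5 ft³.
Over A = 0.0443 mi², depth = V / A = 1.39 in.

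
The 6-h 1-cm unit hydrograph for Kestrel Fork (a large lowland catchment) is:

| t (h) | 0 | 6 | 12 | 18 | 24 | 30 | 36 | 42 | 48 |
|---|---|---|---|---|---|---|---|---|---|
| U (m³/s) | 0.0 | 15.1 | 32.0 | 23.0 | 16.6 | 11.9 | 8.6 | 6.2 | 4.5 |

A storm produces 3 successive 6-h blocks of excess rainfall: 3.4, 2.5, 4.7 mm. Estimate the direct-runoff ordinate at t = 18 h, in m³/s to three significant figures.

Q ≈ 22.9 m³/s

By discrete convolution, Q_j = Σ (P_i / 10 mm) · U_{j−i}.
At t = 18 h (j=3): Q = (3.4/10)·23.0 + (2.5/10)·32.0 + (4.7/10)·15.1 = 22.9 m³/s.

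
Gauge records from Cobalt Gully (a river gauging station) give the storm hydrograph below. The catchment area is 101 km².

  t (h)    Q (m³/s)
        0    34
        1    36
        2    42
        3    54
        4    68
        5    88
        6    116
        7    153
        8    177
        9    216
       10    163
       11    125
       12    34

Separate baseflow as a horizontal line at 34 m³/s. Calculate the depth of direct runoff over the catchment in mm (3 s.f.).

Direct runoff: 0.0, 2.0, 8.0, 20.0, 34.0, 54.0, 82.0, 119.0, 143.0, 182.0, 129.0, 91.0, 0.0 m³/s; ΣQ_DR = 864.0 m³/s.
V = ΣQ_DR · Δt = 864.0 × 3600 s = 3.110 × 10^6 m³.
Over A = 101 km², depth = V / A = 30.8 mm.

d ≈ 30.8 mm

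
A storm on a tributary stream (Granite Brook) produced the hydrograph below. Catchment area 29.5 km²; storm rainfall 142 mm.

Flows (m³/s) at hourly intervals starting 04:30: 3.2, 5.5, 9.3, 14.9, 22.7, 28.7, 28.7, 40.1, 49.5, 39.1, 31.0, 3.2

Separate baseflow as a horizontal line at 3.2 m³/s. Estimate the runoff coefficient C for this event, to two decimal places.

ΣQ_DR = 237.5 m³/s; V = ΣQ_DR·Δt = 8.550 × 10^5 m³.
Runoff depth d = V / A = 28.98 mm.
C = d / P = 28.98 / 142 = 0.20.

C ≈ 0.20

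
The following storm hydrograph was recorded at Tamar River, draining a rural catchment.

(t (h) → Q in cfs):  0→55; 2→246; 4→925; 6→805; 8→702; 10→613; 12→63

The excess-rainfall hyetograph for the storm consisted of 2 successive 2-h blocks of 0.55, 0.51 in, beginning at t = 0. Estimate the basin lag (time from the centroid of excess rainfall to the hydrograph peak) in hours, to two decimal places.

Centroid of excess rainfall: t_c = Σ P_i·t̄_i / ΣP_i = 1.9623 h (block centres at 1, 3 h).
Hydrograph peak occurs at t = 4 h, so basin lag t_L = 4 − 1.9623 = 2.04 h.

t_L ≈ 2.04 h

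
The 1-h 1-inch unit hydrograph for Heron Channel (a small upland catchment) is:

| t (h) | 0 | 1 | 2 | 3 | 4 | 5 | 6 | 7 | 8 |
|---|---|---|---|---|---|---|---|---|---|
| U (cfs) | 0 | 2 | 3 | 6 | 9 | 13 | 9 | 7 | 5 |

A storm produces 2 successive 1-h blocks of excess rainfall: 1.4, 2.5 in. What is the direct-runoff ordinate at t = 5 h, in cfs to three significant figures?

Q ≈ 40.7 cfs

By discrete convolution, Q_j = Σ (P_i / 1 in) · U_{j−i}.
At t = 5 h (j=5): Q = (1.4/1)·13 + (2.5/1)·9 = 40.7 cfs.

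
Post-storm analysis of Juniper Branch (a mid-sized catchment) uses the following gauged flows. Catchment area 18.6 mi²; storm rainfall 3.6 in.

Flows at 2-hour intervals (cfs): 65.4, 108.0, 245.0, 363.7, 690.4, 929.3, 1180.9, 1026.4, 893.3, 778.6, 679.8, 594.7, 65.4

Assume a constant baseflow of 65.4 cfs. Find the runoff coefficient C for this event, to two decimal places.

C ≈ 0.31

ΣQ_DR = 6771 cfs; V = ΣQ_DR·Δt = 4.875 × 10^7 ft³.
Runoff depth d = V / A = 1.128 in.
C = d / P = 1.128 / 3.6 = 0.31.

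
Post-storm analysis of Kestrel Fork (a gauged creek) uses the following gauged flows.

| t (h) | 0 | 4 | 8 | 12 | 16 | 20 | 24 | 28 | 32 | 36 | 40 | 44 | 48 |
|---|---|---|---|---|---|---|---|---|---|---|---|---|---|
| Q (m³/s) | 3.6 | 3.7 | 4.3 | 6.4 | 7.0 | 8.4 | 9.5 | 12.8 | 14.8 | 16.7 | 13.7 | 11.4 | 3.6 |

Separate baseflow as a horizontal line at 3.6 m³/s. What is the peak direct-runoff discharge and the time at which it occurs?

Q_p = 13.1 m³/s at t = 36 h

Subtracting baseflow gives direct-runoff ordinates: 0.0, 0.1, 0.7, 2.8, 3.4, 4.8, 5.9, 9.2, 11.2, 13.1, 10.1, 7.8, 0.0 m³/s.
The maximum is 13.1 m³/s, occurring at the reading for t = 36 h.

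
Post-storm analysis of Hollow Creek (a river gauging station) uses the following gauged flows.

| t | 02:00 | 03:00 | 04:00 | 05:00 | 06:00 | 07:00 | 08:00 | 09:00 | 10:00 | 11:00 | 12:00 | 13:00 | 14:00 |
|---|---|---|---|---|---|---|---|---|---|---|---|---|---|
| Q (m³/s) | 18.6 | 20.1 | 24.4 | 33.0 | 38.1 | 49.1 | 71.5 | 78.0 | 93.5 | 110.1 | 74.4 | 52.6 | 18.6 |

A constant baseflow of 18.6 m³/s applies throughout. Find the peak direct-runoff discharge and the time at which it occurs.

Subtracting baseflow gives direct-runoff ordinates: 0.0, 1.5, 5.8, 14.4, 19.5, 30.5, 52.9, 59.4, 74.9, 91.5, 55.8, 34.0, 0.0 m³/s.
The maximum is 91.5 m³/s, occurring at the reading for t = 11:00.

Q_p = 91.5 m³/s at t = 11:00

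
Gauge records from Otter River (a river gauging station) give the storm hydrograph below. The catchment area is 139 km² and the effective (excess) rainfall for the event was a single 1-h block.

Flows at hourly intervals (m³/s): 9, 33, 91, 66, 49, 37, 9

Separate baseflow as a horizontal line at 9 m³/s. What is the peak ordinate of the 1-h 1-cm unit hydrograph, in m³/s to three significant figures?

Direct runoff: 0.0, 24.0, 82.0, 57.0, 40.0, 28.0, 0.0 m³/s; ΣQ_DR = 231.0 m³/s, peak = 82.0 m³/s.
Runoff depth d = ΣQ_DR·Δt / A = 231.0 × 3600 / (139 km²) = 5.983 mm.
The 1-cm UH is the DRH scaled by (10 mm)/d, so U_p = 82.0 × 10/5.983 = 137 m³/s.

U_p ≈ 137 m³/s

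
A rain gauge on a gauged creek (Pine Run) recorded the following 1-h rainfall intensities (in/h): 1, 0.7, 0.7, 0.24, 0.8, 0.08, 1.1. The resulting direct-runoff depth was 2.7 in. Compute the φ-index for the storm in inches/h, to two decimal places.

Only the 5 blocks with intensity above φ contribute runoff: 1, 0.7, 0.7, 0.8, 1.1 in/h.
Σ(I−φ)·Δt = d  ⇒  (1+0.7+0.7+0.8+1.1 − 5φ)·1 = 2.7
φ = (4.300 − 2.7/1) / 5 = 0.32 in/h.

φ ≈ 0.32 in/h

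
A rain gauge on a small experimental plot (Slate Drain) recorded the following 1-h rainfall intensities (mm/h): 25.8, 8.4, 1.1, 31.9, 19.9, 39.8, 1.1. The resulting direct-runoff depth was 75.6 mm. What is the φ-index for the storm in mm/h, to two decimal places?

φ ≈ 10.45 mm/h

Only the 4 blocks with intensity above φ contribute runoff: 25.8, 31.9, 19.9, 39.8 mm/h.
Σ(I−φ)·Δt = d  ⇒  (25.8+31.9+19.9+39.8 − 4φ)·1 = 75.6
φ = (117.4 − 75.6/1) / 4 = 10.45 mm/h.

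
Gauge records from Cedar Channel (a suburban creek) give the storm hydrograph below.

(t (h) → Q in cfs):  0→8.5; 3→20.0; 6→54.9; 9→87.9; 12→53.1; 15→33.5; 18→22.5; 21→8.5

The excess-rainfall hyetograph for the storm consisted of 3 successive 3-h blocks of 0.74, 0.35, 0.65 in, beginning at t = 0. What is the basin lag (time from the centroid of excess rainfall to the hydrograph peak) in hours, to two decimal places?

Centroid of excess rainfall: t_c = Σ P_i·t̄_i / ΣP_i = 4.3448 h (block centres at 1.5, 4.5, 7.5 h).
Hydrograph peak occurs at t = 9 h, so basin lag t_L = 9 − 4.3448 = 4.66 h.

t_L ≈ 4.66 h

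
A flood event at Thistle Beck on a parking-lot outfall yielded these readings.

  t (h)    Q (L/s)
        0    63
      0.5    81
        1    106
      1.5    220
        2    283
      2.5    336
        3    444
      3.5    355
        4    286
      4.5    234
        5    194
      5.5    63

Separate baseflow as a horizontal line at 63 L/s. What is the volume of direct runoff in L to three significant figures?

Direct-runoff ordinates (Q − Q_b): 0.0, 18.0, 43.0, 157.0, 220.0, 273.0, 381.0, 292.0, 223.0, 171.0, 131.0, 0.0 L/s.
ΣQ_DR = 1909 L/s.
With Δt = 0.5 h = 1800 s, V = ΣQ_DR · Δt = 1909 × 1800 = 3.44 × 10^6 L.

V ≈ 3.44 × 10^6 L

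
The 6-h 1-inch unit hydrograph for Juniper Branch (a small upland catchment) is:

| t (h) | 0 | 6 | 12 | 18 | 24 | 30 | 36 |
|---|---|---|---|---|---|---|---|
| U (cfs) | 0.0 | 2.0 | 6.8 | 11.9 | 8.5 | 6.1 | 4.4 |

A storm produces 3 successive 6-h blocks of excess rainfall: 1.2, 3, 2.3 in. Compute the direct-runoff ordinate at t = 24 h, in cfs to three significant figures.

Q ≈ 61.5 cfs

By discrete convolution, Q_j = Σ (P_i / 1 in) · U_{j−i}.
At t = 24 h (j=4): Q = (1.2/1)·8.5 + (3/1)·11.9 + (2.3/1)·6.8 = 61.5 cfs.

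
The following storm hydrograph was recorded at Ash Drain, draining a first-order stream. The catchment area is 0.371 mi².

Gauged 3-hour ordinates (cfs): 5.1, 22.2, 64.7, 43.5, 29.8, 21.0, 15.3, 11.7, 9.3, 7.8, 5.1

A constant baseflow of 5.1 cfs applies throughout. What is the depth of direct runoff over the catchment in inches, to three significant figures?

d ≈ 2.25 in

Direct runoff: 0.0, 17.1, 59.6, 38.4, 24.7, 15.9, 10.2, 6.6, 4.2, 2.7, 0.0 cfs; ΣQ_DR = 179.4 cfs.
V = ΣQ_DR · Δt = 179.4 × 10800 s = 1.938 × 10^6 ft³.
Over A = 0.371 mi², depth = V / A = 2.25 in.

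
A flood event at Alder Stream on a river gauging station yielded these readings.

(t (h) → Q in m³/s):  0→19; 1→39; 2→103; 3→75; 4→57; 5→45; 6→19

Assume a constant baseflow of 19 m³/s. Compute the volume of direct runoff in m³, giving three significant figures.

V ≈ 8.06 × 10^5 m³

Direct-runoff ordinates (Q − Q_b): 0.0, 20.0, 84.0, 56.0, 38.0, 26.0, 0.0 m³/s.
ΣQ_DR = 224.0 m³/s.
With Δt = 1 h = 3600 s, V = ΣQ_DR · Δt = 224.0 × 3600 = 8.06 × 10^5 m³.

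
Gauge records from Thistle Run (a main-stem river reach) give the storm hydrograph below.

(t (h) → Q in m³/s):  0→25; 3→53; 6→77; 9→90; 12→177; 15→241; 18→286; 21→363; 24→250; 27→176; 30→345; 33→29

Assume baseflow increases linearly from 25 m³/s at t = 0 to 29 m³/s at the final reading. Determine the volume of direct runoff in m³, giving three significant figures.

V ≈ 1.93 × 10^7 m³

Direct-runoff ordinates (Q − Q_b): 0.00, 27.64, 51.27, 63.91, 150.55, 214.18, 258.82, 335.45, 222.09, 147.73, 316.36, 0.00 m³/s.
ΣQ_DR = 1788 m³/s.
With Δt = 3 h = 10800 s, V = ΣQ_DR · Δt = 1788 × 10800 = 1.93 × 10^7 m³.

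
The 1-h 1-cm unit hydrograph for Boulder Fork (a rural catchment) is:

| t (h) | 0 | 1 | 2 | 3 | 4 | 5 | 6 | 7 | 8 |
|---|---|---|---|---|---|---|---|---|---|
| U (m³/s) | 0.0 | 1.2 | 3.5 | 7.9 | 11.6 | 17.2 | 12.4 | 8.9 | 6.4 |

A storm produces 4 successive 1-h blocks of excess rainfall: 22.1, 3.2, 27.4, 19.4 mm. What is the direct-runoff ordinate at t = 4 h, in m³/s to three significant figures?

Q ≈ 40.1 m³/s

By discrete convolution, Q_j = Σ (P_i / 10 mm) · U_{j−i}.
At t = 4 h (j=4): Q = (22.1/10)·11.6 + (3.2/10)·7.9 + (27.4/10)·3.5 + (19.4/10)·1.2 = 40.1 m³/s.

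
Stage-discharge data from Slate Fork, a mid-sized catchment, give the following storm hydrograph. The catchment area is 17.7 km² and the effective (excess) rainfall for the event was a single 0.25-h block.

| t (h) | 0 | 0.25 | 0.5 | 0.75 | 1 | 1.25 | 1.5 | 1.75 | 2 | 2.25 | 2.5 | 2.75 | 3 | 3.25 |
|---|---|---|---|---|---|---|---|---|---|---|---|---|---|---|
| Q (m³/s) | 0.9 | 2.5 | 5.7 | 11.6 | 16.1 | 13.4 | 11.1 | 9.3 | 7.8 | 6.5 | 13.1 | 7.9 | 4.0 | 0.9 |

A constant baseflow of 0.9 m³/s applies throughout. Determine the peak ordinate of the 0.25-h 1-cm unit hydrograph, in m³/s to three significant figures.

Direct runoff: 0.0, 1.6, 4.8, 10.7, 15.2, 12.5, 10.2, 8.4, 6.9, 5.6, 12.2, 7.0, 3.1, 0.0 m³/s; ΣQ_DR = 98.20 m³/s, peak = 15.2 m³/s.
Runoff depth d = ΣQ_DR·Δt / A = 98.20 × 900 / (17.7 km²) = 4.993 mm.
The 1-cm UH is the DRH scaled by (10 mm)/d, so U_p = 15.2 × 10/4.993 = 30.4 m³/s.

U_p ≈ 30.4 m³/s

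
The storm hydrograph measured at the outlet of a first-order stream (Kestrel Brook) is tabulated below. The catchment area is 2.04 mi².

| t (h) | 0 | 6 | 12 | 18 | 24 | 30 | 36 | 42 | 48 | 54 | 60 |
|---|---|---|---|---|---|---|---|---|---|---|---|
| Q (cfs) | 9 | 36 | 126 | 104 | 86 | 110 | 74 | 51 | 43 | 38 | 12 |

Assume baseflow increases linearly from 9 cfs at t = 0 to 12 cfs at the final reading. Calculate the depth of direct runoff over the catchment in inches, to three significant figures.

Direct runoff: 0.00, 26.70, 116.40, 94.10, 75.80, 99.50, 63.20, 39.90, 31.60, 26.30, 0.00 cfs; ΣQ_DR = 573.5 cfs.
V = ΣQ_DR · Δt = 573.5 × 21600 s = 1.239 × 10^7 ft³.
Over A = 2.04 mi², depth = V / A = 2.61 in.

d ≈ 2.61 in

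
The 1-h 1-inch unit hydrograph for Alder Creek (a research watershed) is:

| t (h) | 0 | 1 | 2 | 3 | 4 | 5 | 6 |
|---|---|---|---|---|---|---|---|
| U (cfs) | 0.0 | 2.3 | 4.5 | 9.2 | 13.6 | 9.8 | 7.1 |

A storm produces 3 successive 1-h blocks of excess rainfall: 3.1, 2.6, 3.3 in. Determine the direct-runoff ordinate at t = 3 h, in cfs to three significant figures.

Q ≈ 47.8 cfs

By discrete convolution, Q_j = Σ (P_i / 1 in) · U_{j−i}.
At t = 3 h (j=3): Q = (3.1/1)·9.2 + (2.6/1)·4.5 + (3.3/1)·2.3 = 47.8 cfs.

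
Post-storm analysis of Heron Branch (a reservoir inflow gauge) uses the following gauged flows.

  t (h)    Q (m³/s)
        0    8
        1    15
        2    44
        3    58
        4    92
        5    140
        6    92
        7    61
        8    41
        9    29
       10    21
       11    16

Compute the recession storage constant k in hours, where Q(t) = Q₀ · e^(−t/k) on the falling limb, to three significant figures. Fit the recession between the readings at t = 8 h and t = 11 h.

k ≈ 3.19 h

On the falling limb, Q drops from 41 to 16 m³/s between t = 8 h and t = 11 h (Δt = 3 h).
k = −Δt / ln(Q₂/Q₁) = −3 / ln(16/41) = 3.19 h.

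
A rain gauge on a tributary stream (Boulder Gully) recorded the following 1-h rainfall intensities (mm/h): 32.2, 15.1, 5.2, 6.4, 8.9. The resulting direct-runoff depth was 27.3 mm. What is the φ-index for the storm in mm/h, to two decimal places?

φ ≈ 10.00 mm/h

Only the 2 blocks with intensity above φ contribute runoff: 32.2, 15.1 mm/h.
Σ(I−φ)·Δt = d  ⇒  (32.2+15.1 − 2φ)·1 = 27.3
φ = (47.30 − 27.3/1) / 2 = 10.00 mm/h.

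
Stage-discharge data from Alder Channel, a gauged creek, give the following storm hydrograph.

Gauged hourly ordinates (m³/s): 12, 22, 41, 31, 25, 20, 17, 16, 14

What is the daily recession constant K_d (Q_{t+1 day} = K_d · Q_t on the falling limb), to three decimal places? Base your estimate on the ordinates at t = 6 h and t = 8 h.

Between t = 6 h and t = 8 h the flow falls from 17 to 14 m³/s over 2×1 h = 2 h.
Per-interval ratio K = (14/17)^(1/2) = 0.9075; K_d = K^(24/1) = 0.097.

K_d ≈ 0.097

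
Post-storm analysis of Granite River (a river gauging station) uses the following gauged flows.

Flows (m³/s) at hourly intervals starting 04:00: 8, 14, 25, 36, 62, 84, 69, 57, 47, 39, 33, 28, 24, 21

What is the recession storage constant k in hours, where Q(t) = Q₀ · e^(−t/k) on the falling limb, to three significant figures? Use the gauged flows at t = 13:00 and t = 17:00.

On the falling limb, Q drops from 39 to 21 m³/s between t = 13:00 and t = 17:00 (Δt = 4 h).
k = −Δt / ln(Q₂/Q₁) = −4 / ln(21/39) = 6.46 h.

k ≈ 6.46 h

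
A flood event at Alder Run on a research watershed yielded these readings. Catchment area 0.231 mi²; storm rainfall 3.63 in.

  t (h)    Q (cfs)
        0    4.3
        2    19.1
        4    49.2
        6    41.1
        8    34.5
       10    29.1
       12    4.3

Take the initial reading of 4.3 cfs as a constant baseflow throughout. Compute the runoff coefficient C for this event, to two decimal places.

ΣQ_DR = 151.5 cfs; V = ΣQ_DR·Δt = 1.091 × 10^6 ft³.
Runoff depth d = V / A = 2.033 in.
C = d / P = 2.033 / 3.63 = 0.56.

C ≈ 0.56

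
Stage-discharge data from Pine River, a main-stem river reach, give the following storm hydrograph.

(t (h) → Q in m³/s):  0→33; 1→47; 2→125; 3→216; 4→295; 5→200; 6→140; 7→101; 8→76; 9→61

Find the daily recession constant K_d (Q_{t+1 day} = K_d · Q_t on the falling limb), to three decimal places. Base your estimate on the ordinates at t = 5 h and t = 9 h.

K_d ≈ 0.001

Between t = 5 h and t = 9 h the flow falls from 200 to 61 m³/s over 4×1 h = 4 h.
Per-interval ratio K = (61/200)^(1/4) = 0.7431; K_d = K^(24/1) = 0.001.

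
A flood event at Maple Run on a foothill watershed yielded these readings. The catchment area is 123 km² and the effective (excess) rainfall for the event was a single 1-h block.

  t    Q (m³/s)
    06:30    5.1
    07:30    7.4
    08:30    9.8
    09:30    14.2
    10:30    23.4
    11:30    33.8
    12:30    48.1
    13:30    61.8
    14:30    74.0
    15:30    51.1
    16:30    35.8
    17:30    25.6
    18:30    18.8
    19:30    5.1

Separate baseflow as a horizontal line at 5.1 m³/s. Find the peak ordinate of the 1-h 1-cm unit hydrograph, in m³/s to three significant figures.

Direct runoff: 0.0, 2.3, 4.7, 9.1, 18.3, 28.7, 43.0, 56.7, 68.9, 46.0, 30.7, 20.5, 13.7, 0.0 m³/s; ΣQ_DR = 342.6 m³/s, peak = 68.9 m³/s.
Runoff depth d = ΣQ_DR·Δt / A = 342.6 × 3600 / (123 km²) = 10.03 mm.
The 1-cm UH is the DRH scaled by (10 mm)/d, so U_p = 68.9 × 10/10.03 = 68.7 m³/s.

U_p ≈ 68.7 m³/s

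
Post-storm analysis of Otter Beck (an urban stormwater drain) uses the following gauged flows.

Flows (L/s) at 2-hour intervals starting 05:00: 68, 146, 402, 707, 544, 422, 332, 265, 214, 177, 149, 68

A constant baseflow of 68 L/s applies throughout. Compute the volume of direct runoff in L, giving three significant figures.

Direct-runoff ordinates (Q − Q_b): 0.0, 78.0, 334.0, 639.0, 476.0, 354.0, 264.0, 197.0, 146.0, 109.0, 81.0, 0.0 L/s.
ΣQ_DR = 2678 L/s.
With Δt = 2 h = 7200 s, V = ΣQ_DR · Δt = 2678 × 7200 = 1.93 × 10^7 L.

V ≈ 1.93 × 10^7 L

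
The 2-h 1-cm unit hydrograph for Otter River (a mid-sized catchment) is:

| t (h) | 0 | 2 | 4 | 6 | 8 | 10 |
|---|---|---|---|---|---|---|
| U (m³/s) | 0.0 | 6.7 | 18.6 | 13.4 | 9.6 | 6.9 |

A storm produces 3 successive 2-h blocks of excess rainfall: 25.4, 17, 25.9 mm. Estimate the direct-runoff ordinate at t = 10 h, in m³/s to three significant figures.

By discrete convolution, Q_j = Σ (P_i / 10 mm) · U_{j−i}.
At t = 10 h (j=5): Q = (25.4/10)·6.9 + (17/10)·9.6 + (25.9/10)·13.4 = 68.6 m³/s.

Q ≈ 68.6 m³/s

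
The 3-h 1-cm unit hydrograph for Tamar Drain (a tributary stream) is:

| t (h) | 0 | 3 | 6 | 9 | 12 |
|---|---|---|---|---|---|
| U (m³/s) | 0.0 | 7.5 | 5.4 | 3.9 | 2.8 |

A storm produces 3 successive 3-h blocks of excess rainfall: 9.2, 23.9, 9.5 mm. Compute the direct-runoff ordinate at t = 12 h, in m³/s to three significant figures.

By discrete convolution, Q_j = Σ (P_i / 10 mm) · U_{j−i}.
At t = 12 h (j=4): Q = (9.2/10)·2.8 + (23.9/10)·3.9 + (9.5/10)·5.4 = 17.0 m³/s.

Q ≈ 17.0 m³/s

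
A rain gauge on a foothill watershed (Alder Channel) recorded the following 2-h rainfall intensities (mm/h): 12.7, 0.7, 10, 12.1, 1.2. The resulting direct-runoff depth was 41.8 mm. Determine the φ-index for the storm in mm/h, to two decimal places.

Only the 3 blocks with intensity above φ contribute runoff: 12.7, 10, 12.1 mm/h.
Σ(I−φ)·Δt = d  ⇒  (12.7+10+12.1 − 3φ)·2 = 41.8
φ = (34.80 − 41.8/2) / 3 = 4.63 mm/h.

φ ≈ 4.63 mm/h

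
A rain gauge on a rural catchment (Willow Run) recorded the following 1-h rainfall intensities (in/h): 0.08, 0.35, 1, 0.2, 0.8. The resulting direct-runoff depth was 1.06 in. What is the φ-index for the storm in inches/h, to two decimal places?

φ ≈ 0.37 in/h

Only the 2 blocks with intensity above φ contribute runoff: 1, 0.8 in/h.
Σ(I−φ)·Δt = d  ⇒  (1+0.8 − 2φ)·1 = 1.06
φ = (1.800 − 1.06/1) / 2 = 0.37 in/h.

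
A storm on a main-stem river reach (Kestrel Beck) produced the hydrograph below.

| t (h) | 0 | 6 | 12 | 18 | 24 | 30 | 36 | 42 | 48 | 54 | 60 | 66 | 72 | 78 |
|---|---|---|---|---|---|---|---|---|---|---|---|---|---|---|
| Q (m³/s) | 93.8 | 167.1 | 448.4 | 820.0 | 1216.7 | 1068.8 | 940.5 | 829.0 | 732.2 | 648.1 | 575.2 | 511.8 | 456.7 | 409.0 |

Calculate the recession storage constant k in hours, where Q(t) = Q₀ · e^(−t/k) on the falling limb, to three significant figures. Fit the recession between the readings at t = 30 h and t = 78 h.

k ≈ 50.0 h

On the falling limb, Q drops from 1068.8 to 409.0 m³/s between t = 30 h and t = 78 h (Δt = 48 h).
k = −Δt / ln(Q₂/Q₁) = −48 / ln(409.0/1068.8) = 50.0 h.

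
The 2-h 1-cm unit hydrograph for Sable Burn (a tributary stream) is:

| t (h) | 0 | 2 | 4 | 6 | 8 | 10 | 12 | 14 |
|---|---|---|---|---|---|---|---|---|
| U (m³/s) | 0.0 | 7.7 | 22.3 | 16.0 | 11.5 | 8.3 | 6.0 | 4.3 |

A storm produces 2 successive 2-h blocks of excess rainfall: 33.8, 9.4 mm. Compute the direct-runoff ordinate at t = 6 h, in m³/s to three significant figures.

By discrete convolution, Q_j = Σ (P_i / 10 mm) · U_{j−i}.
At t = 6 h (j=3): Q = (33.8/10)·16.0 + (9.4/10)·22.3 = 75.0 m³/s.

Q ≈ 75.0 m³/s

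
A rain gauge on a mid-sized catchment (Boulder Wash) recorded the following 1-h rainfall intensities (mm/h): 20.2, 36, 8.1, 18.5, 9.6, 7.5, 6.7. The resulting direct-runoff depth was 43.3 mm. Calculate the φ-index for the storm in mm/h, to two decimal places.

Only the 3 blocks with intensity above φ contribute runoff: 20.2, 36, 18.5 mm/h.
Σ(I−φ)·Δt = d  ⇒  (20.2+36+18.5 − 3φ)·1 = 43.3
φ = (74.70 − 43.3/1) / 3 = 10.47 mm/h.

φ ≈ 10.47 mm/h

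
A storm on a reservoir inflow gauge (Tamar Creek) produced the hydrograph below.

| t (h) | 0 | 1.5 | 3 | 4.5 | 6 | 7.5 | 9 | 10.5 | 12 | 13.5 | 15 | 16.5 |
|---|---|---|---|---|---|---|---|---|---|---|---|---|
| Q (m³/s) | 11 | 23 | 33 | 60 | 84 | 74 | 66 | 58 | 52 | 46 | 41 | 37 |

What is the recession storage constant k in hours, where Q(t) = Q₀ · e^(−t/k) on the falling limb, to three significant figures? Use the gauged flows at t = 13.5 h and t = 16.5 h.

On the falling limb, Q drops from 46 to 37 m³/s between t = 13.5 h and t = 16.5 h (Δt = 3 h).
k = −Δt / ln(Q₂/Q₁) = −3 / ln(37/46) = 13.8 h.

k ≈ 13.8 h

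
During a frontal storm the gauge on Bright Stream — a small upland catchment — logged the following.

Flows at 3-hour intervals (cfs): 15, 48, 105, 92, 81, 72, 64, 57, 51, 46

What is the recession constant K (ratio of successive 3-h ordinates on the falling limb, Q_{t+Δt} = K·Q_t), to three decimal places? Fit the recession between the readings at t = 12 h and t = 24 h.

K ≈ 0.891

Using the recession-limb readings at t = 12 h and t = 24 h: Q falls from 81 to 51 cfs over 4 intervals.
K = (Q₂/Q₁)^(1/4) = (51/81)^(1/4) = 0.891.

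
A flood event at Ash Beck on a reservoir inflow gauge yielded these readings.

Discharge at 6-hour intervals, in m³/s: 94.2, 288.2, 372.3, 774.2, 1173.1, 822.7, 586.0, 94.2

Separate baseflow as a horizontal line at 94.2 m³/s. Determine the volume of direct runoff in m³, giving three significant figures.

Direct-runoff ordinates (Q − Q_b): 0.0, 194.0, 278.1, 680.0, 1078.9, 728.5, 491.8, 0.0 m³/s.
ΣQ_DR = 3451 m³/s.
With Δt = 6 h = 21600 s, V = ΣQ_DR · Δt = 3451 × 21600 = 7.45 × 10^7 m³.

V ≈ 7.45 × 10^7 m³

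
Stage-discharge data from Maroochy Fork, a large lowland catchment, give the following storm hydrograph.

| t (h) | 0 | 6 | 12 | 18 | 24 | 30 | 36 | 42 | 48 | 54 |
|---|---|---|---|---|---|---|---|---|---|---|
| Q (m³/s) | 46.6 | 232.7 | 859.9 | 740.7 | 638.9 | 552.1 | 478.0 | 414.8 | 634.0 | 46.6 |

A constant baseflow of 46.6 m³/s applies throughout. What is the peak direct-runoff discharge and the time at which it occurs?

Subtracting baseflow gives direct-runoff ordinates: 0.0, 186.1, 813.3, 694.1, 592.3, 505.5, 431.4, 368.2, 587.4, 0.0 m³/s.
The maximum is 813.3 m³/s, occurring at the reading for t = 12 h.

Q_p = 813.3 m³/s at t = 12 h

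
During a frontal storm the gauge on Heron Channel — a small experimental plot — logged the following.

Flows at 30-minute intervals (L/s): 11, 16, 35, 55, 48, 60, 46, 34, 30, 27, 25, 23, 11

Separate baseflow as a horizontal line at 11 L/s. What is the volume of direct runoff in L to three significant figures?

Direct-runoff ordinates (Q − Q_b): 0.0, 5.0, 24.0, 44.0, 37.0, 49.0, 35.0, 23.0, 19.0, 16.0, 14.0, 12.0, 0.0 L/s.
ΣQ_DR = 278.0 L/s.
With Δt = 0.5 h = 1800 s, V = ΣQ_DR · Δt = 278.0 × 1800 = 5.00 × 10^5 L.

V ≈ 5.00 × 10^5 L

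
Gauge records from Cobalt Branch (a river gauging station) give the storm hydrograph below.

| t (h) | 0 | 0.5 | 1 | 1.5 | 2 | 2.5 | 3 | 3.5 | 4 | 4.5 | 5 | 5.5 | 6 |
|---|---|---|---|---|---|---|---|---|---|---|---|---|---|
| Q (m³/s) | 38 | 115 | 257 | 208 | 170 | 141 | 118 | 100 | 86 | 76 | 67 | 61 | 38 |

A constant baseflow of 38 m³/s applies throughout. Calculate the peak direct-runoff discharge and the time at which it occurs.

Subtracting baseflow gives direct-runoff ordinates: 0.0, 77.0, 219.0, 170.0, 132.0, 103.0, 80.0, 62.0, 48.0, 38.0, 29.0, 23.0, 0.0 m³/s.
The maximum is 219.0 m³/s, occurring at the reading for t = 1 h.

Q_p = 219.0 m³/s at t = 1 h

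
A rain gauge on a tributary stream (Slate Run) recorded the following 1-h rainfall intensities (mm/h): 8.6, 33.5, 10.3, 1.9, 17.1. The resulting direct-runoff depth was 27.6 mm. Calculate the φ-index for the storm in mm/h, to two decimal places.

φ ≈ 11.50 mm/h

Only the 2 blocks with intensity above φ contribute runoff: 33.5, 17.1 mm/h.
Σ(I−φ)·Δt = d  ⇒  (33.5+17.1 − 2φ)·1 = 27.6
φ = (50.60 − 27.6/1) / 2 = 11.50 mm/h.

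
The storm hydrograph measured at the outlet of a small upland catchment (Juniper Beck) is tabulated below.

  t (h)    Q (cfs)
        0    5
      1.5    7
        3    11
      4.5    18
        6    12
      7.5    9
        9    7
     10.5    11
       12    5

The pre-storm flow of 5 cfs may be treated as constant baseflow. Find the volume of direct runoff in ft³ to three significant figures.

V ≈ 2.16 × 10^5 ft³

Direct-runoff ordinates (Q − Q_b): 0.0, 2.0, 6.0, 13.0, 7.0, 4.0, 2.0, 6.0, 0.0 cfs.
ΣQ_DR = 40.00 cfs.
With Δt = 1.5 h = 5400 s, V = ΣQ_DR · Δt = 40.00 × 5400 = 2.16 × 10^5 ft³.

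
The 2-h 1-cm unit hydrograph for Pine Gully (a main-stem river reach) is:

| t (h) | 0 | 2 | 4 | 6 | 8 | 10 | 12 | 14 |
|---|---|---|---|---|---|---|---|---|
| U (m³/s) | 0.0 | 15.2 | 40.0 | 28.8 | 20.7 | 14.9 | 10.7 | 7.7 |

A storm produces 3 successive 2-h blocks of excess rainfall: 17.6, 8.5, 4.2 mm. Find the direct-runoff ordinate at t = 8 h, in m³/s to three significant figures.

By discrete convolution, Q_j = Σ (P_i / 10 mm) · U_{j−i}.
At t = 8 h (j=4): Q = (17.6/10)·20.7 + (8.5/10)·28.8 + (4.2/10)·40.0 = 77.7 m³/s.

Q ≈ 77.7 m³/s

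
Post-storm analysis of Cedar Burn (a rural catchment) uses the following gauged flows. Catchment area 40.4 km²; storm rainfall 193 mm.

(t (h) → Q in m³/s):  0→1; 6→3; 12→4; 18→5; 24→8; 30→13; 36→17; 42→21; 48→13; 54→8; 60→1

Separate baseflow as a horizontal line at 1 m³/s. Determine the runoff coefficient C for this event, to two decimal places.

ΣQ_DR = 83.00 m³/s; V = ΣQ_DR·Δt = 1.793 × 10^6 m³.
Runoff depth d = V / A = 44.38 mm.
C = d / P = 44.38 / 193 = 0.23.

C ≈ 0.23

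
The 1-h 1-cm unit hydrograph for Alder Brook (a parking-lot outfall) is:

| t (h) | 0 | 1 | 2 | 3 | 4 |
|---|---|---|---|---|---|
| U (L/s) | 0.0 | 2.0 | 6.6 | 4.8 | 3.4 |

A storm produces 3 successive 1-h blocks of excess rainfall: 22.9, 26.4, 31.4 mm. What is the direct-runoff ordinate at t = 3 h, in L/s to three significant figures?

By discrete convolution, Q_j = Σ (P_i / 10 mm) · U_{j−i}.
At t = 3 h (j=3): Q = (22.9/10)·4.8 + (26.4/10)·6.6 + (31.4/10)·2.0 = 34.7 L/s.

Q ≈ 34.7 L/s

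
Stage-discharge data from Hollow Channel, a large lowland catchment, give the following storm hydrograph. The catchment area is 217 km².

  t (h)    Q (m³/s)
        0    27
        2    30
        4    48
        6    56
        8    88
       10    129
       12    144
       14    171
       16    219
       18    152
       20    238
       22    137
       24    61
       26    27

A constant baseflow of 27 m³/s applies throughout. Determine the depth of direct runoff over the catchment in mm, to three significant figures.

d ≈ 38.1 mm

Direct runoff: 0.0, 3.0, 21.0, 29.0, 61.0, 102.0, 117.0, 144.0, 192.0, 125.0, 211.0, 110.0, 34.0, 0.0 m³/s; ΣQ_DR = 1149 m³/s.
V = ΣQ_DR · Δt = 1149 × 7200 s = 8.273 × 10^6 m³.
Over A = 217 km², depth = V / A = 38.1 mm.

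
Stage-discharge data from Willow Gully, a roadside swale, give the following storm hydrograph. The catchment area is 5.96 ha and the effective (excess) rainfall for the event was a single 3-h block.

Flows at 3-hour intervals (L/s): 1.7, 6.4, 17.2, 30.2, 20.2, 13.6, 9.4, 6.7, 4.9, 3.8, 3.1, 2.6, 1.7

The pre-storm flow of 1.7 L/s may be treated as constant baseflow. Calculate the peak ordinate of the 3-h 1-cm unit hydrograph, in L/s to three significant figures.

Direct runoff: 0.0, 4.7, 15.5, 28.5, 18.5, 11.9, 7.7, 5.0, 3.2, 2.1, 1.4, 0.9, 0.0 L/s; ΣQ_DR = 99.40 L/s, peak = 28.5 L/s.
Runoff depth d = ΣQ_DR·Δt / A = 99.40 × 10800 / (5.96 ha) = 18.01 mm.
The 1-cm UH is the DRH scaled by (10 mm)/d, so U_p = 28.5 × 10/18.01 = 15.8 L/s.

U_p ≈ 15.8 L/s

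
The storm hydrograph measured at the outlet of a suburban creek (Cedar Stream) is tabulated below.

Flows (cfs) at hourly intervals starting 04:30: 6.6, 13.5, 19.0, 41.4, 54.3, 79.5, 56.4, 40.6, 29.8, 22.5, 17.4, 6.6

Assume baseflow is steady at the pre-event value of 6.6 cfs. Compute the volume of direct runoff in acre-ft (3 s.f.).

V ≈ 25.5 acre-ft

Direct-runoff ordinates (Q − Q_b): 0.0, 6.9, 12.4, 34.8, 47.7, 72.9, 49.8, 34.0, 23.2, 15.9, 10.8, 0.0 cfs.
ΣQ_DR = 308.4 cfs.
With Δt = 1 h = 3600 s, V = ΣQ_DR · Δt = 308.4 × 3600 = 1.11 × 10^6 ft³ = 25.5 acre-ft.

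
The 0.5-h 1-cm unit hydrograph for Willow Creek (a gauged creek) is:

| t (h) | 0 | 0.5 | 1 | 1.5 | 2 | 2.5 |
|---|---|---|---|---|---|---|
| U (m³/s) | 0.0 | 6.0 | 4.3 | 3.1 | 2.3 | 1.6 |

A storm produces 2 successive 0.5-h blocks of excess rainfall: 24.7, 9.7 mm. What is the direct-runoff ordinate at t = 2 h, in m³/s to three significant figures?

Q ≈ 8.69 m³/s

By discrete convolution, Q_j = Σ (P_i / 10 mm) · U_{j−i}.
At t = 2 h (j=4): Q = (24.7/10)·2.3 + (9.7/10)·3.1 = 8.69 m³/s.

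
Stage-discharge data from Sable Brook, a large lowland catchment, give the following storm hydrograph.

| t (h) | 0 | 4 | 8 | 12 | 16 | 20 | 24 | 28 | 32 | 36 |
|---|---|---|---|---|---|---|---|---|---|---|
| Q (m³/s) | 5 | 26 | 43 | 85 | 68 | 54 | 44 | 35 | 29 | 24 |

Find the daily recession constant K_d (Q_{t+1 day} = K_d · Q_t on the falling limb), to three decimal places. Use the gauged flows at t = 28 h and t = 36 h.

Between t = 28 h and t = 36 h the flow falls from 35 to 24 m³/s over 2×4 h = 8 h.
Per-interval ratio K = (24/35)^(1/2) = 0.8281; K_d = K^(24/4) = 0.322.

K_d ≈ 0.322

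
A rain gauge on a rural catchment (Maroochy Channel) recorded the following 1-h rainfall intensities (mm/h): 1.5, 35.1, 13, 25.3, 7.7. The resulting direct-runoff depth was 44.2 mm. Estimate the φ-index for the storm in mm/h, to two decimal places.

φ ≈ 9.73 mm/h

Only the 3 blocks with intensity above φ contribute runoff: 35.1, 13, 25.3 mm/h.
Σ(I−φ)·Δt = d  ⇒  (35.1+13+25.3 − 3φ)·1 = 44.2
φ = (73.40 − 44.2/1) / 3 = 9.73 mm/h.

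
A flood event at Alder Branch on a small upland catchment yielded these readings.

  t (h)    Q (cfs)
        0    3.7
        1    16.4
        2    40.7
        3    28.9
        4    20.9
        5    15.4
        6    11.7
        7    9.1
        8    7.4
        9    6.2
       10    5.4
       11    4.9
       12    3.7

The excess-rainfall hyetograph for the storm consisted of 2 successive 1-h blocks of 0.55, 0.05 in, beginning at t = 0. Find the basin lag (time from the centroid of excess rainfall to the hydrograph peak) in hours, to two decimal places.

Centroid of excess rainfall: t_c = Σ P_i·t̄_i / ΣP_i = 0.5833 h (block centres at 0.5, 1.5 h).
Hydrograph peak occurs at t = 2 h, so basin lag t_L = 2 − 0.5833 = 1.42 h.

t_L ≈ 1.42 h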